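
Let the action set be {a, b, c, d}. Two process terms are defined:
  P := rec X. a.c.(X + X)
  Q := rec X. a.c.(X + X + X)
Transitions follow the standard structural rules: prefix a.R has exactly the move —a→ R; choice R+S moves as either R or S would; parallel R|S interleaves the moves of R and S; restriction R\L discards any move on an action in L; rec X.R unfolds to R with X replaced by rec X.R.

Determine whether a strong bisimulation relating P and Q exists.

YES

Reachable graph of P (3 states):
  m0 = rec X. a.c.(X + X) has moves =a=> m1
  m1 = c.((rec X. a.c.(X + X)) + (rec X. a.c.(X + X))) has moves =c=> m2
  m2 = (rec X. a.c.(X + X)) + (rec X. a.c.(X + X)) has moves =a=> m1
Reachable graph of Q (3 states):
  n0 = rec X. a.c.(X + X + X) has moves =a=> n1
  n1 = c.((rec X. a.c.(X + X + X)) + (rec X. a.c.(X + X + X)) + (rec X. a.c.(X + X + X))) has moves =c=> n2
  n2 = (rec X. a.c.(X + X + X)) + (rec X. a.c.(X + X + X)) + (rec X. a.c.(X + X + X)) has moves =a=> n1
Partition-refinement fixed point:
  B0 = {m0, m2, n0, n2}
  B1 = {m1, n1}
m0 ∈ B0, n0 ∈ B0 → same block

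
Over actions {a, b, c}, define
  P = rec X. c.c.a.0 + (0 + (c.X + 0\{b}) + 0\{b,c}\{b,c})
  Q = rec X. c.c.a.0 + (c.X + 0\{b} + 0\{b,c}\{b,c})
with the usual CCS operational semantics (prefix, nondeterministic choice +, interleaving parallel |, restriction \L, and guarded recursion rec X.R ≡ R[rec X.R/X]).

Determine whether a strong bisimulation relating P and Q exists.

bisimilar

Reachable graph of P (4 states):
  s0 = rec X. c.c.a.0 + (0 + (c.X + 0\{b}) + 0\{b,c}\{b,c}) has moves --c--▸ s0, --c--▸ s1
  s1 = c.a.0 has moves --c--▸ s2
  s2 = a.0 has moves --a--▸ s3
  s3 = 0 has moves deadlocked
Reachable graph of Q (4 states):
  t0 = rec X. c.c.a.0 + (c.X + 0\{b} + 0\{b,c}\{b,c}) has moves --c--▸ t0, --c--▸ t1
  t1 = c.a.0 has moves --c--▸ t2
  t2 = a.0 has moves --a--▸ t3
  t3 = 0 has moves deadlocked
Partition-refinement fixed point:
  B0 = {s0, t0}
  B1 = {s1, t1}
  B2 = {s2, t2}
  B3 = {s3, t3}
s0 ∈ B0, t0 ∈ B0 → same block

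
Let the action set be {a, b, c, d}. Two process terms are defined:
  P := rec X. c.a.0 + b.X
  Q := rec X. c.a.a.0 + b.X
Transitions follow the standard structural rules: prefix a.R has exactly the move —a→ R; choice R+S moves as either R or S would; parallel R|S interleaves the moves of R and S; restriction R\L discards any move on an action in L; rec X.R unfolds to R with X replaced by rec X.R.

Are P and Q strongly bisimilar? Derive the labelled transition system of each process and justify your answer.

not bisimilar

P's transition system — 3 states:
  m0 = rec X. c.a.0 + b.X ⊢ -b-> m0, -c-> m1
  m1 = a.0 ⊢ -a-> m2
  m2 = 0 ⊢ stopped
Q's transition system — 4 states:
  n0 = rec X. c.a.a.0 + b.X ⊢ -b-> n0, -c-> n1
  n1 = a.a.0 ⊢ -a-> n2
  n2 = a.0 ⊢ -a-> n3
  n3 = 0 ⊢ stopped
Bisimilarity quotient blocks:
  B0 = {m0}
  B1 = {m1, n2}
  B2 = {m2, n3}
  B3 = {n0}
  B4 = {n1}
m0 ∈ B0, n0 ∈ B3 → different blocks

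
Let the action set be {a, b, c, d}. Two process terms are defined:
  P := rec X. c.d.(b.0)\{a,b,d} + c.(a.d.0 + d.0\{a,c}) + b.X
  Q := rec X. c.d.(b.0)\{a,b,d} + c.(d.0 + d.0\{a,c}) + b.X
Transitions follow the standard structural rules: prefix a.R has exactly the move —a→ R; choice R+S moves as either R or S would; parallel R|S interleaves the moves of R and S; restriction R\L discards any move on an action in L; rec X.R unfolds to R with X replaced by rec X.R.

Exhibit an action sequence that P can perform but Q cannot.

ca

P's transition system — 7 states:
  s0 = rec X. c.d.(b.0)\{a,b,d} + c.(a.d.0 + d.0\{a,c}) + b.X :: —b→ s0, —c→ s1, —c→ s2
  s1 = a.d.0 + d.0\{a,c} :: —a→ s3, —d→ s4
  s2 = d.(b.0)\{a,b,d} :: —d→ s5
  s3 = d.0 :: —d→ s6
  s4 = 0\{a,c} :: ·
  s5 = (b.0)\{a,b,d} :: ·
  s6 = 0 :: ·
Q's transition system — 6 states:
  t0 = rec X. c.d.(b.0)\{a,b,d} + c.(d.0 + d.0\{a,c}) + b.X :: —b→ t0, —c→ t1, —c→ t2
  t1 = d.(b.0)\{a,b,d} :: —d→ t3
  t2 = d.0 + d.0\{a,c} :: —d→ t4, —d→ t5
  t3 = (b.0)\{a,b,d} :: ·
  t4 = 0 :: ·
  t5 = 0\{a,c} :: ·
Trace ⟨ca⟩ through P, begin at {s0}:
  step 1 (c): {s1, s2}
  step 2 (a): {s3}
  ✓ P
Trace ⟨ca⟩ through Q, begin at {t0}:
  step 1 (c): {t1, t2}
  step 2 (a): ∅  — Q cannot continue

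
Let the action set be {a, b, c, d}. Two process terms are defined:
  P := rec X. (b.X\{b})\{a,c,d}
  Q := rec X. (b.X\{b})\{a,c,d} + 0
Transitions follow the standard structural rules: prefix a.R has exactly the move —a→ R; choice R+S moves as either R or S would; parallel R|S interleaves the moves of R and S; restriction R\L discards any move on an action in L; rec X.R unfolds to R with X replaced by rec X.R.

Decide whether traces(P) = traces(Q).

trace-equivalent

LTS(P): 2 reachable states
  u0 = rec X. (b.X\{b})\{a,c,d} has moves --b--▸ u1
  u1 = (rec X. (b.X\{b})\{a,c,d})\{b}\{a,c,d} has moves (no moves)
LTS(Q): 2 reachable states
  v0 = rec X. (b.X\{b})\{a,c,d} + 0 has moves --b--▸ v1
  v1 = (rec X. (b.X\{b})\{a,c,d} + 0)\{b}\{a,c,d} has moves (no moves)
Partition-refinement fixed point:
  B0 = {u0, v0}
  B1 = {u1, v1}
u0 ∈ B0, v0 ∈ B0 → same block
Bisimilar ⇒ trace-equivalent.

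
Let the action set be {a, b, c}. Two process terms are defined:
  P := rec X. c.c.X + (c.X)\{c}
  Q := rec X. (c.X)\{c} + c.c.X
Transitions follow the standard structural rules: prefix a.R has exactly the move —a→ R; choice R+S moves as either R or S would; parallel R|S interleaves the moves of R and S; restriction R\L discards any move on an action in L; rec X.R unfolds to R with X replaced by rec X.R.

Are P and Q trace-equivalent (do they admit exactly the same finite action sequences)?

traces(P) = traces(Q)

LTS(P): 2 reachable states
  s0 = rec X. c.c.X + (c.X)\{c} has moves =c=> s1
  s1 = c.(rec X. c.c.X + (c.X)\{c}) has moves =c=> s0
LTS(Q): 2 reachable states
  t0 = rec X. (c.X)\{c} + c.c.X has moves =c=> t1
  t1 = c.(rec X. (c.X)\{c} + c.c.X) has moves =c=> t0
Coarsest stable partition (strong bisimilarity classes):
  B0 = {s0, s1, t0, t1}
s0 ∈ B0, t0 ∈ B0 → same block
Bisimilar ⇒ trace-equivalent.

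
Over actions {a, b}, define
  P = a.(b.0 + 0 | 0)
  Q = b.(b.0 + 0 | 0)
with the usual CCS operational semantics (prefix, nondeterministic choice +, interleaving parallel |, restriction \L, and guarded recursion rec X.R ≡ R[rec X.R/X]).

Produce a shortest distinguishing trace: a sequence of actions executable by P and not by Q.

P's transition system — 3 states:
  s0 = a.(b.0 + 0 | 0) has moves —a→ s1
  s1 = b.0 + 0 | 0 has moves —b→ s2
  s2 = 0 has moves ∅
Q's transition system — 3 states:
  t0 = b.(b.0 + 0 | 0) has moves —b→ t1
  t1 = b.0 + 0 | 0 has moves —b→ t2
  t2 = 0 has moves ∅
Executing a from P (initial set {s0}):
  [1] a ⇒ {s1}
  ✓ P
Executing a from Q (initial set {t0}):
  [1] a ⇒ ∅ (Q stuck)

a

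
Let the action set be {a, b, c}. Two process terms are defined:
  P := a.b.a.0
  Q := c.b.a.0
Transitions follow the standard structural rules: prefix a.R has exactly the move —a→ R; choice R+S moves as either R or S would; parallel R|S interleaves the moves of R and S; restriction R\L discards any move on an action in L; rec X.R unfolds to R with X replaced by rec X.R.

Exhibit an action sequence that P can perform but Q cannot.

a

Reachable graph of P (4 states):
  u0 = a.b.a.0 → ··a··> u1
  u1 = b.a.0 → ··b··> u2
  u2 = a.0 → ··a··> u3
  u3 = 0 → stopped
Reachable graph of Q (4 states):
  v0 = c.b.a.0 → ··c··> v1
  v1 = b.a.0 → ··b··> v2
  v2 = a.0 → ··a··> v3
  v3 = 0 → stopped
Trace ⟨a⟩ through P, begin at {u0}:
  step 1 (a): {u1}
  ✓ P
Trace ⟨a⟩ through Q, begin at {v0}:
  step 1 (a): ∅  — Q cannot continue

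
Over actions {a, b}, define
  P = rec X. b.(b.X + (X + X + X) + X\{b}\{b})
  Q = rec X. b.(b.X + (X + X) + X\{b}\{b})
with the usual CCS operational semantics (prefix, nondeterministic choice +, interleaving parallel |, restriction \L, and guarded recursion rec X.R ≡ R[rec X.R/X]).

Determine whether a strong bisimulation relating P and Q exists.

P ~ Q

P's transition system — 2 states:
  s0 = rec X. b.(b.X + (X + X + X) + X\{b}\{b}) has moves ··b··> s1
  s1 = b.(rec X. b.(b.X + (X + X + X) + X\{b}\{b})) + ((rec X. b.(b.X + (X + X + X) + X\{b}\{b})) + (rec X. b.(b.X + (X + X + X) + X\{b}\{b})) + (rec X. b.(b.X + (X + X + X) + X\{b}\{b}))) + (rec X. b.(b.X + (X + X + X) + X\{b}\{b}))\{b}\{b} has moves ··b··> s0, ··b··> s1
Q's transition system — 2 states:
  t0 = rec X. b.(b.X + (X + X) + X\{b}\{b}) has moves ··b··> t1
  t1 = b.(rec X. b.(b.X + (X + X) + X\{b}\{b})) + ((rec X. b.(b.X + (X + X) + X\{b}\{b})) + (rec X. b.(b.X + (X + X) + X\{b}\{b}))) + (rec X. b.(b.X + (X + X) + X\{b}\{b}))\{b}\{b} has moves ··b··> t0, ··b··> t1
Coarsest stable partition (strong bisimilarity classes):
  B0 = {s0, s1, t0, t1}
s0 ∈ B0, t0 ∈ B0 → same block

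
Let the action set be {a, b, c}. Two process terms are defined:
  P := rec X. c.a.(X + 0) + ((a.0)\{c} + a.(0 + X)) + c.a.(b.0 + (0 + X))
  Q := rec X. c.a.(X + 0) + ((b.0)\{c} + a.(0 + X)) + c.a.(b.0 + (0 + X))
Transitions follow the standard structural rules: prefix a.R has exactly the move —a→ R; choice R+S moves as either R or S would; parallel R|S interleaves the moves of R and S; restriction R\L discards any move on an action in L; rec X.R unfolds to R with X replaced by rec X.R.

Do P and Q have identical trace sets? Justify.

Reachable graph of P (8 states):
  u0 = rec X. c.a.(X + 0) + ((a.0)\{c} + a.(0 + X)) + c.a.(b.0 + (0 + X)) ⊢ ··a··> u1, ··a··> u2, ··c··> u3, ··c··> u4
  u1 = 0 + (rec X. c.a.(X + 0) + ((a.0)\{c} + a.(0 + X)) + c.a.(b.0 + (0 + X))) ⊢ ··a··> u1, ··a··> u2, ··c··> u3, ··c··> u4
  u2 = 0\{c} ⊢ deadlocked
  u3 = a.((rec X. c.a.(X + 0) + ((a.0)\{c} + a.(0 + X)) + c.a.(b.0 + (0 + X))) + 0) ⊢ ··a··> u5
  u4 = a.(b.0 + (0 + (rec X. c.a.(X + 0) + ((a.0)\{c} + a.(0 + X)) + c.a.(b.0 + (0 + X))))) ⊢ ··a··> u6
  u5 = (rec X. c.a.(X + 0) + ((a.0)\{c} + a.(0 + X)) + c.a.(b.0 + (0 + X))) + 0 ⊢ ··a··> u1, ··a··> u2, ··c··> u3, ··c··> u4
  u6 = b.0 + (0 + (rec X. c.a.(X + 0) + ((a.0)\{c} + a.(0 + X)) + c.a.(b.0 + (0 + X)))) ⊢ ··a··> u1, ··a··> u2, ··b··> u7, ··c··> u3, ··c··> u4
  u7 = 0 ⊢ deadlocked
Reachable graph of Q (8 states):
  v0 = rec X. c.a.(X + 0) + ((b.0)\{c} + a.(0 + X)) + c.a.(b.0 + (0 + X)) ⊢ ··a··> v1, ··b··> v2, ··c··> v3, ··c··> v4
  v1 = 0 + (rec X. c.a.(X + 0) + ((b.0)\{c} + a.(0 + X)) + c.a.(b.0 + (0 + X))) ⊢ ··a··> v1, ··b··> v2, ··c··> v3, ··c··> v4
  v2 = 0\{c} ⊢ deadlocked
  v3 = a.((rec X. c.a.(X + 0) + ((b.0)\{c} + a.(0 + X)) + c.a.(b.0 + (0 + X))) + 0) ⊢ ··a··> v5
  v4 = a.(b.0 + (0 + (rec X. c.a.(X + 0) + ((b.0)\{c} + a.(0 + X)) + c.a.(b.0 + (0 + X))))) ⊢ ··a··> v6
  v5 = (rec X. c.a.(X + 0) + ((b.0)\{c} + a.(0 + X)) + c.a.(b.0 + (0 + X))) + 0 ⊢ ··a··> v1, ··b··> v2, ··c··> v3, ··c··> v4
  v6 = b.0 + (0 + (rec X. c.a.(X + 0) + ((b.0)\{c} + a.(0 + X)) + c.a.(b.0 + (0 + X)))) ⊢ ··a··> v1, ··b··> v2, ··b··> v7, ··c··> v3, ··c··> v4
  v7 = 0 ⊢ deadlocked
Run σ = ⟨b⟩ on Q: start {v0}
  after b @ step 1: {v2}
  ✓ Q
Run σ = ⟨b⟩ on P: start {u0}
  after b @ step 1: ∅  — P cannot continue

traces(P) ≠ traces(Q) — witness ⟨b⟩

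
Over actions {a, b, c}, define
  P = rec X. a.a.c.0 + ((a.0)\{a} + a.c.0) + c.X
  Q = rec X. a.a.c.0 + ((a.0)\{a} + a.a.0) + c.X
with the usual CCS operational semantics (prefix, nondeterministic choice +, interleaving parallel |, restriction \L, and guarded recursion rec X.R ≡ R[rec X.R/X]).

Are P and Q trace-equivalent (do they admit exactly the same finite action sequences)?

traces(P) ≠ traces(Q) — witness ⟨ac⟩

Reachable graph of P (4 states):
  u0 = rec X. a.a.c.0 + ((a.0)\{a} + a.c.0) + c.X :: ··a··> u1, ··a··> u2, ··c··> u0
  u1 = a.c.0 :: ··a··> u2
  u2 = c.0 :: ··c··> u3
  u3 = 0 :: deadlocked
Reachable graph of Q (5 states):
  v0 = rec X. a.a.c.0 + ((a.0)\{a} + a.a.0) + c.X :: ··a··> v1, ··a··> v2, ··c··> v0
  v1 = a.0 :: ··a··> v3
  v2 = a.c.0 :: ··a··> v4
  v3 = 0 :: deadlocked
  v4 = c.0 :: ··c··> v3
Executing ac from P (initial set {u0}):
  after a @ step 1: {u1, u2}
  after c @ step 2: {u3}
  ✓ P
Executing ac from Q (initial set {v0}):
  after a @ step 1: {v1, v2}
  after c @ step 2: ∅  — Q cannot continue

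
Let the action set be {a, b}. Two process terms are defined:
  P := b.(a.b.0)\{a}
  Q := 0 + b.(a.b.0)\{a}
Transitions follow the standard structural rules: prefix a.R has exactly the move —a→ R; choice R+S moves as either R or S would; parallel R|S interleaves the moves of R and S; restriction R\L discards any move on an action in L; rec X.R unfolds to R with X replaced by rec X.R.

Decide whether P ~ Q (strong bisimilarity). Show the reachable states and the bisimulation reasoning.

P ~ Q

P's transition system — 2 states:
  u0 = b.(a.b.0)\{a} → —b→ u1
  u1 = (a.b.0)\{a} → ·
Q's transition system — 2 states:
  v0 = 0 + b.(a.b.0)\{a} → —b→ v1
  v1 = (a.b.0)\{a} → ·
Partition-refinement fixed point:
  B0 = {u0, v0}
  B1 = {u1, v1}
u0 ∈ B0, v0 ∈ B0 → same block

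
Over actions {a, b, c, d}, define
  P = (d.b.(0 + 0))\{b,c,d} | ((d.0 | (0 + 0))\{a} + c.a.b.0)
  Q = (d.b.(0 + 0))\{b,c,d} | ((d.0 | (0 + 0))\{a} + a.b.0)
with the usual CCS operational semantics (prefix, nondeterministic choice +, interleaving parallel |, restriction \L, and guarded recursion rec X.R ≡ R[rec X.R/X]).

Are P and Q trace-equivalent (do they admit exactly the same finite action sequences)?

LTS(P): 5 reachable states
  p0 = (d.b.(0 + 0))\{b,c,d} | ((d.0 | (0 + 0))\{a} + c.a.b.0) ⊢ -c-> p1, -d-> p2
  p1 = (d.b.(0 + 0))\{b,c,d} | a.b.0 ⊢ -a-> p3
  p2 = (d.b.(0 + 0))\{b,c,d} | (0 | (0 + 0))\{a} ⊢ (no moves)
  p3 = (d.b.(0 + 0))\{b,c,d} | b.0 ⊢ -b-> p4
  p4 = (d.b.(0 + 0))\{b,c,d} | 0 ⊢ (no moves)
LTS(Q): 4 reachable states
  q0 = (d.b.(0 + 0))\{b,c,d} | ((d.0 | (0 + 0))\{a} + a.b.0) ⊢ -a-> q1, -d-> q2
  q1 = (d.b.(0 + 0))\{b,c,d} | b.0 ⊢ -b-> q3
  q2 = (d.b.(0 + 0))\{b,c,d} | (0 | (0 + 0))\{a} ⊢ (no moves)
  q3 = (d.b.(0 + 0))\{b,c,d} | 0 ⊢ (no moves)
Trace ⟨c⟩ through P, begin at {p0}:
  step 1 (c): {p1}
  ✓ P
Trace ⟨c⟩ through Q, begin at {q0}:
  step 1 (c): no successor for Q

trace-distinct — witness ⟨c⟩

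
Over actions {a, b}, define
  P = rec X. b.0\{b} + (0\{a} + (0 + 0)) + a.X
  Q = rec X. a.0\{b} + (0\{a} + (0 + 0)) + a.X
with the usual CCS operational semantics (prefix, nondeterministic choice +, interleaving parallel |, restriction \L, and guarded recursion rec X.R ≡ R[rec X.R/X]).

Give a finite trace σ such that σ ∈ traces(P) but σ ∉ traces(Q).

P's transition system — 2 states:
  u0 = rec X. b.0\{b} + (0\{a} + (0 + 0)) + a.X | -a-> u0, -b-> u1
  u1 = 0\{b} | (no moves)
Q's transition system — 2 states:
  v0 = rec X. a.0\{b} + (0\{a} + (0 + 0)) + a.X | -a-> v0, -a-> v1
  v1 = 0\{b} | (no moves)
Executing b from P (initial set {u0}):
  after b @ step 1: {u1}
  P completes σ.
Executing b from Q (initial set {v0}):
  after b @ step 1: ∅ (Q stuck)

b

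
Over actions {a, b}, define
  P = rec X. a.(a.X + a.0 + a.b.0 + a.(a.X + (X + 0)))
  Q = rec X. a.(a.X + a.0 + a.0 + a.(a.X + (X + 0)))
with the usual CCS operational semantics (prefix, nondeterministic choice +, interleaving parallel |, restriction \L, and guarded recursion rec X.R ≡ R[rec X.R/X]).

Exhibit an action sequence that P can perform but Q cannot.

Reachable graph of P (5 states):
  m0 = rec X. a.(a.X + a.0 + a.b.0 + a.(a.X + (X + 0))) | =a=> m1
  m1 = a.(rec X. a.(a.X + a.0 + a.b.0 + a.(a.X + (X + 0)))) + a.0 + a.b.0 + a.(a.(rec X. a.(a.X + a.0 + a.b.0 + a.(a.X + (X + 0)))) + ((rec X. a.(a.X + a.0 + a.b.0 + a.(a.X + (X + 0)))) + 0)) | =a=> m0, =a=> m2, =a=> m3, =a=> m4
  m2 = 0 | ∅
  m3 = a.(rec X. a.(a.X + a.0 + a.b.0 + a.(a.X + (X + 0)))) + ((rec X. a.(a.X + a.0 + a.b.0 + a.(a.X + (X + 0)))) + 0) | =a=> m0, =a=> m1
  m4 = b.0 | =b=> m2
Reachable graph of Q (4 states):
  n0 = rec X. a.(a.X + a.0 + a.0 + a.(a.X + (X + 0))) | =a=> n1
  n1 = a.(rec X. a.(a.X + a.0 + a.0 + a.(a.X + (X + 0)))) + a.0 + a.0 + a.(a.(rec X. a.(a.X + a.0 + a.0 + a.(a.X + (X + 0)))) + ((rec X. a.(a.X + a.0 + a.0 + a.(a.X + (X + 0)))) + 0)) | =a=> n0, =a=> n2, =a=> n3
  n2 = 0 | ∅
  n3 = a.(rec X. a.(a.X + a.0 + a.0 + a.(a.X + (X + 0)))) + ((rec X. a.(a.X + a.0 + a.0 + a.(a.X + (X + 0)))) + 0) | =a=> n0, =a=> n1
Trace ⟨aab⟩ through P, begin at {m0}:
  step 1 (a): {m1}
  step 2 (a): {m0, m2, m3, m4}
  step 3 (b): {m2}
  P completes σ.
Trace ⟨aab⟩ through Q, begin at {n0}:
  step 1 (a): {n1}
  step 2 (a): {n0, n2, n3}
  step 3 (b): no successor for Q

aab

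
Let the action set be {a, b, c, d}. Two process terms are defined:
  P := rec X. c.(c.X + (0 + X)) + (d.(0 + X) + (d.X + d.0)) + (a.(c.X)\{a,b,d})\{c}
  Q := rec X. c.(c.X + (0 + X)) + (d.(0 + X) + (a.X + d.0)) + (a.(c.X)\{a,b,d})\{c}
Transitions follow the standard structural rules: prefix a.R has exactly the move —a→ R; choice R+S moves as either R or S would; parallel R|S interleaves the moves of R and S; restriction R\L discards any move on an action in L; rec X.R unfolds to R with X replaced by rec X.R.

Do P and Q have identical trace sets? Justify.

NO — witness ⟨aa⟩

LTS(P): 5 reachable states
  u0 = rec X. c.(c.X + (0 + X)) + (d.(0 + X) + (d.X + d.0)) + (a.(c.X)\{a,b,d})\{c} :: —a→ u1, —c→ u2, —d→ u0, —d→ u3, —d→ u4
  u1 = (c.(rec X. c.(c.X + (0 + X)) + (d.(0 + X) + (d.X + d.0)) + (a.(c.X)\{a,b,d})\{c}))\{a,b,d}\{c} :: (no moves)
  u2 = c.(rec X. c.(c.X + (0 + X)) + (d.(0 + X) + (d.X + d.0)) + (a.(c.X)\{a,b,d})\{c}) + (0 + (rec X. c.(c.X + (0 + X)) + (d.(0 + X) + (d.X + d.0)) + (a.(c.X)\{a,b,d})\{c})) :: —a→ u1, —c→ u0, —c→ u2, —d→ u0, —d→ u3, —d→ u4
  u3 = 0 :: (no moves)
  u4 = 0 + (rec X. c.(c.X + (0 + X)) + (d.(0 + X) + (d.X + d.0)) + (a.(c.X)\{a,b,d})\{c}) :: —a→ u1, —c→ u2, —d→ u0, —d→ u3, —d→ u4
LTS(Q): 5 reachable states
  v0 = rec X. c.(c.X + (0 + X)) + (d.(0 + X) + (a.X + d.0)) + (a.(c.X)\{a,b,d})\{c} :: —a→ v0, —a→ v1, —c→ v2, —d→ v3, —d→ v4
  v1 = (c.(rec X. c.(c.X + (0 + X)) + (d.(0 + X) + (a.X + d.0)) + (a.(c.X)\{a,b,d})\{c}))\{a,b,d}\{c} :: (no moves)
  v2 = c.(rec X. c.(c.X + (0 + X)) + (d.(0 + X) + (a.X + d.0)) + (a.(c.X)\{a,b,d})\{c}) + (0 + (rec X. c.(c.X + (0 + X)) + (d.(0 + X) + (a.X + d.0)) + (a.(c.X)\{a,b,d})\{c})) :: —a→ v0, —a→ v1, —c→ v0, —c→ v2, —d→ v3, —d→ v4
  v3 = 0 :: (no moves)
  v4 = 0 + (rec X. c.(c.X + (0 + X)) + (d.(0 + X) + (a.X + d.0)) + (a.(c.X)\{a,b,d})\{c}) :: —a→ v0, —a→ v1, —c→ v2, —d→ v3, —d→ v4
Trace ⟨aa⟩ through Q, begin at {v0}:
  [1] a ⇒ {v0, v1}
  [2] a ⇒ {v0, v1}
  — Q admits the full trace.
Trace ⟨aa⟩ through P, begin at {u0}:
  [1] a ⇒ {u1}
  [2] a ⇒ no successor for P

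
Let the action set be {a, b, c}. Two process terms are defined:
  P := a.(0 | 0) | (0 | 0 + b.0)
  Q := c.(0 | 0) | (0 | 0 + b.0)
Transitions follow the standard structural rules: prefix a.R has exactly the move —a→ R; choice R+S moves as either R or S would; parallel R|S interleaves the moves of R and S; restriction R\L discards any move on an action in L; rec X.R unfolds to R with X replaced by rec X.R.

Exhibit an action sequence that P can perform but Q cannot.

P's transition system — 4 states:
  u0 = a.(0 | 0) | (0 | 0 + b.0) ⊢ -a-> u1, -b-> u2
  u1 = 0 | 0 | (0 | 0 + b.0) ⊢ -b-> u3
  u2 = a.(0 | 0) | 0 ⊢ -a-> u3
  u3 = 0 | 0 | 0 ⊢ (no moves)
Q's transition system — 4 states:
  v0 = c.(0 | 0) | (0 | 0 + b.0) ⊢ -b-> v1, -c-> v2
  v1 = c.(0 | 0) | 0 ⊢ -c-> v3
  v2 = 0 | 0 | (0 | 0 + b.0) ⊢ -b-> v3
  v3 = 0 | 0 | 0 ⊢ (no moves)
Trace ⟨a⟩ through P, begin at {u0}:
  step 1 (a): {u1}
  P completes σ.
Trace ⟨a⟩ through Q, begin at {v0}:
  step 1 (a): ∅ (Q stuck)

a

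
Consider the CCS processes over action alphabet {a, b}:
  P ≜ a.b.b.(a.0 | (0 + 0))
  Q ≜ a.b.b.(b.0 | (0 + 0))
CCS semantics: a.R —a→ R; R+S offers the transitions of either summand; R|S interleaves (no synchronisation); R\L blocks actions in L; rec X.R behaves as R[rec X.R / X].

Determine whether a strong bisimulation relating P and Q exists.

NO

P's transition system — 5 states:
  p0 = a.b.b.(a.0 | (0 + 0)) → =a=> p1
  p1 = b.b.(a.0 | (0 + 0)) → =b=> p2
  p2 = b.(a.0 | (0 + 0)) → =b=> p3
  p3 = a.0 | (0 + 0) → =a=> p4
  p4 = 0 | (0 + 0) → ·
Q's transition system — 5 states:
  q0 = a.b.b.(b.0 | (0 + 0)) → =a=> q1
  q1 = b.b.(b.0 | (0 + 0)) → =b=> q2
  q2 = b.(b.0 | (0 + 0)) → =b=> q3
  q3 = b.0 | (0 + 0) → =b=> q4
  q4 = 0 | (0 + 0) → ·
Coarsest stable partition (strong bisimilarity classes):
  B0 = {p0}
  B1 = {p1}
  B2 = {p2}
  B3 = {p3}
  B4 = {p4, q4}
  B5 = {q0}
  B6 = {q1}
  B7 = {q2}
  B8 = {q3}
p0 ∈ B0, q0 ∈ B5 → different blocks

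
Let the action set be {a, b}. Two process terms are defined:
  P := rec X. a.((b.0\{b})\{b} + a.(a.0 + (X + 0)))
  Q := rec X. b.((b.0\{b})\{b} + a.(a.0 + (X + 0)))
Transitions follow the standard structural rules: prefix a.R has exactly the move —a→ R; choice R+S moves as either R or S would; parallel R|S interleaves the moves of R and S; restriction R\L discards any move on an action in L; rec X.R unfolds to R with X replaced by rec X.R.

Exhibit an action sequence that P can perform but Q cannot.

LTS(P): 4 reachable states
  p0 = rec X. a.((b.0\{b})\{b} + a.(a.0 + (X + 0))) has moves --a--▸ p1
  p1 = (b.0\{b})\{b} + a.(a.0 + ((rec X. a.((b.0\{b})\{b} + a.(a.0 + (X + 0)))) + 0)) has moves --a--▸ p2
  p2 = a.0 + ((rec X. a.((b.0\{b})\{b} + a.(a.0 + (X + 0)))) + 0) has moves --a--▸ p1, --a--▸ p3
  p3 = 0 has moves deadlocked
LTS(Q): 4 reachable states
  q0 = rec X. b.((b.0\{b})\{b} + a.(a.0 + (X + 0))) has moves --b--▸ q1
  q1 = (b.0\{b})\{b} + a.(a.0 + ((rec X. b.((b.0\{b})\{b} + a.(a.0 + (X + 0)))) + 0)) has moves --a--▸ q2
  q2 = a.0 + ((rec X. b.((b.0\{b})\{b} + a.(a.0 + (X + 0)))) + 0) has moves --a--▸ q3, --b--▸ q1
  q3 = 0 has moves deadlocked
Trace ⟨a⟩ through P, begin at {p0}:
  step 1 (a): {p1}
  — P admits the full trace.
Trace ⟨a⟩ through Q, begin at {q0}:
  step 1 (a): ∅ (Q stuck)

a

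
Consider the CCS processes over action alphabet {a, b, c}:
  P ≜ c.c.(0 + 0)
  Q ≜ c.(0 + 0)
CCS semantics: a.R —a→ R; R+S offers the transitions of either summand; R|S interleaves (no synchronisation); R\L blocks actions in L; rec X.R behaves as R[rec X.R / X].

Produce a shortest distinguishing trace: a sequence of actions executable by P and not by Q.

cc

LTS(P): 3 reachable states
  p0 = c.c.(0 + 0) has moves --c--▸ p1
  p1 = c.(0 + 0) has moves --c--▸ p2
  p2 = 0 + 0 has moves ·
LTS(Q): 2 reachable states
  q0 = c.(0 + 0) has moves --c--▸ q1
  q1 = 0 + 0 has moves ·
Trace ⟨cc⟩ through P, begin at {p0}:
  [1] c ⇒ {p1}
  [2] c ⇒ {p2}
  ✓ P
Trace ⟨cc⟩ through Q, begin at {q0}:
  [1] c ⇒ {q1}
  [2] c ⇒ ∅ (Q stuck)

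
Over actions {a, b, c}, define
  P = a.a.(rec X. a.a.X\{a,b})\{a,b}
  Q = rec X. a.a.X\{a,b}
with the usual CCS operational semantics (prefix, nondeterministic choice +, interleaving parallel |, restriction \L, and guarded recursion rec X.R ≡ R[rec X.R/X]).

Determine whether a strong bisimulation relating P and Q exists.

P ~ Q

Reachable graph of P (3 states):
  u0 = a.a.(rec X. a.a.X\{a,b})\{a,b} | =a=> u1
  u1 = a.(rec X. a.a.X\{a,b})\{a,b} | =a=> u2
  u2 = (rec X. a.a.X\{a,b})\{a,b} | stopped
Reachable graph of Q (3 states):
  v0 = rec X. a.a.X\{a,b} | =a=> v1
  v1 = a.(rec X. a.a.X\{a,b})\{a,b} | =a=> v2
  v2 = (rec X. a.a.X\{a,b})\{a,b} | stopped
Coarsest stable partition (strong bisimilarity classes):
  B0 = {u0, v0}
  B1 = {u1, v1}
  B2 = {u2, v2}
u0 ∈ B0, v0 ∈ B0 → same block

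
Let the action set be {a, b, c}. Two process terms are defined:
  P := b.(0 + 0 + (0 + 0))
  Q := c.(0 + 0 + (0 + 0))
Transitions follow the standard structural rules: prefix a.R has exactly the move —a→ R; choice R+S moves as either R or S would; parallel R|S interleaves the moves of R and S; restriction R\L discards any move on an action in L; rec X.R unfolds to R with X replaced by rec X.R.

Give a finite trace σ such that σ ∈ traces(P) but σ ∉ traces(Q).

b

P's transition system — 2 states:
  p0 = b.(0 + 0 + (0 + 0)) → —b→ p1
  p1 = 0 + 0 + (0 + 0) → stopped
Q's transition system — 2 states:
  q0 = c.(0 + 0 + (0 + 0)) → —c→ q1
  q1 = 0 + 0 + (0 + 0) → stopped
Trace ⟨b⟩ through P, begin at {p0}:
  step 1 (b): {p1}
  ✓ P
Trace ⟨b⟩ through Q, begin at {q0}:
  step 1 (b): ∅  — Q cannot continue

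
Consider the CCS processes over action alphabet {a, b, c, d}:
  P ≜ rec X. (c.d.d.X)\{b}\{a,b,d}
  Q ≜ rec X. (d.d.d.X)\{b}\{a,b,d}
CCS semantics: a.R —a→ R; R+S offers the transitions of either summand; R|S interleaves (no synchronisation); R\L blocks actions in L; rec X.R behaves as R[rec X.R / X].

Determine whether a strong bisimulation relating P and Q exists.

LTS(P): 2 reachable states
  m0 = rec X. (c.d.d.X)\{b}\{a,b,d} :: -c-> m1
  m1 = (d.d.(rec X. (c.d.d.X)\{b}\{a,b,d}))\{b}\{a,b,d} :: ∅
LTS(Q): 1 reachable states
  n0 = rec X. (d.d.d.X)\{b}\{a,b,d} :: ∅
Coarsest stable partition (strong bisimilarity classes):
  B0 = {m0}
  B1 = {m1, n0}
m0 ∈ B0, n0 ∈ B1 → different blocks

not bisimilar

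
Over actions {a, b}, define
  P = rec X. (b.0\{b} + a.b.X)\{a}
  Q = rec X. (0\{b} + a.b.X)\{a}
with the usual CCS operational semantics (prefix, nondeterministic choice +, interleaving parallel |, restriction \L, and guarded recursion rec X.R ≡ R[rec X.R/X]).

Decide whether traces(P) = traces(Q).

NO — witness ⟨b⟩

Reachable graph of P (2 states):
  s0 = rec X. (b.0\{b} + a.b.X)\{a} → -b-> s1
  s1 = 0\{b}\{a} → (no moves)
Reachable graph of Q (1 states):
  t0 = rec X. (0\{b} + a.b.X)\{a} → (no moves)
Trace ⟨b⟩ through P, begin at {s0}:
  after b @ step 1: {s1}
  P completes σ.
Trace ⟨b⟩ through Q, begin at {t0}:
  after b @ step 1: no successor for Q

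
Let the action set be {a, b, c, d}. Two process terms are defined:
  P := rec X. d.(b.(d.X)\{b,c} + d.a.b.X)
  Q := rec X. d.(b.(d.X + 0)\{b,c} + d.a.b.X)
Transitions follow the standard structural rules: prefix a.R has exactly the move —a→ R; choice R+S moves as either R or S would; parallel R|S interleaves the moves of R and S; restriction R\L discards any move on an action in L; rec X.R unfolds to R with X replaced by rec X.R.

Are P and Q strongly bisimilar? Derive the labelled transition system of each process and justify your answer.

Reachable graph of P (9 states):
  u0 = rec X. d.(b.(d.X)\{b,c} + d.a.b.X) ⊢ =d=> u1
  u1 = b.(d.(rec X. d.(b.(d.X)\{b,c} + d.a.b.X)))\{b,c} + d.a.b.(rec X. d.(b.(d.X)\{b,c} + d.a.b.X)) ⊢ =b=> u2, =d=> u3
  u2 = (d.(rec X. d.(b.(d.X)\{b,c} + d.a.b.X)))\{b,c} ⊢ =d=> u4
  u3 = a.b.(rec X. d.(b.(d.X)\{b,c} + d.a.b.X)) ⊢ =a=> u5
  u4 = (rec X. d.(b.(d.X)\{b,c} + d.a.b.X))\{b,c} ⊢ =d=> u6
  u5 = b.(rec X. d.(b.(d.X)\{b,c} + d.a.b.X)) ⊢ =b=> u0
  u6 = (b.(d.(rec X. d.(b.(d.X)\{b,c} + d.a.b.X)))\{b,c} + d.a.b.(rec X. d.(b.(d.X)\{b,c} + d.a.b.X)))\{b,c} ⊢ =d=> u7
  u7 = (a.b.(rec X. d.(b.(d.X)\{b,c} + d.a.b.X)))\{b,c} ⊢ =a=> u8
  u8 = (b.(rec X. d.(b.(d.X)\{b,c} + d.a.b.X)))\{b,c} ⊢ ∅
Reachable graph of Q (9 states):
  v0 = rec X. d.(b.(d.X + 0)\{b,c} + d.a.b.X) ⊢ =d=> v1
  v1 = b.(d.(rec X. d.(b.(d.X + 0)\{b,c} + d.a.b.X)) + 0)\{b,c} + d.a.b.(rec X. d.(b.(d.X + 0)\{b,c} + d.a.b.X)) ⊢ =b=> v2, =d=> v3
  v2 = (d.(rec X. d.(b.(d.X + 0)\{b,c} + d.a.b.X)) + 0)\{b,c} ⊢ =d=> v4
  v3 = a.b.(rec X. d.(b.(d.X + 0)\{b,c} + d.a.b.X)) ⊢ =a=> v5
  v4 = (rec X. d.(b.(d.X + 0)\{b,c} + d.a.b.X))\{b,c} ⊢ =d=> v6
  v5 = b.(rec X. d.(b.(d.X + 0)\{b,c} + d.a.b.X)) ⊢ =b=> v0
  v6 = (b.(d.(rec X. d.(b.(d.X + 0)\{b,c} + d.a.b.X)) + 0)\{b,c} + d.a.b.(rec X. d.(b.(d.X + 0)\{b,c} + d.a.b.X)))\{b,c} ⊢ =d=> v7
  v7 = (a.b.(rec X. d.(b.(d.X + 0)\{b,c} + d.a.b.X)))\{b,c} ⊢ =a=> v8
  v8 = (b.(rec X. d.(b.(d.X + 0)\{b,c} + d.a.b.X)))\{b,c} ⊢ ∅
Partition-refinement fixed point:
  B0 = {u0, v0}
  B1 = {u1, v1}
  B2 = {u2, v2}
  B3 = {u4, v4}
  B4 = {u6, v6}
  B5 = {u7, v7}
  B6 = {u8, v8}
  B7 = {u3, v3}
  B8 = {u5, v5}
u0 ∈ B0, v0 ∈ B0 → same block

bisimilar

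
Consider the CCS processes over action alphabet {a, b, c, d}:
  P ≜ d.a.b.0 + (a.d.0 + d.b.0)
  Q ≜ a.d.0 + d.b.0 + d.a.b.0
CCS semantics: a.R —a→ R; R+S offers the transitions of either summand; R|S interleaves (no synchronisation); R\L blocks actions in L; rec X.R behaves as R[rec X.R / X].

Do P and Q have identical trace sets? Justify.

LTS(P): 5 reachable states
  s0 = d.a.b.0 + (a.d.0 + d.b.0) :: —a→ s1, —d→ s2, —d→ s3
  s1 = d.0 :: —d→ s4
  s2 = a.b.0 :: —a→ s3
  s3 = b.0 :: —b→ s4
  s4 = 0 :: stopped
LTS(Q): 5 reachable states
  t0 = a.d.0 + d.b.0 + d.a.b.0 :: —a→ t1, —d→ t2, —d→ t3
  t1 = d.0 :: —d→ t4
  t2 = a.b.0 :: —a→ t3
  t3 = b.0 :: —b→ t4
  t4 = 0 :: stopped
Bisimilarity quotient blocks:
  B0 = {s0, t0}
  B1 = {s2, t2}
  B2 = {s3, t3}
  B3 = {s4, t4}
  B4 = {s1, t1}
s0 ∈ B0, t0 ∈ B0 → same block
Bisimilar ⇒ trace-equivalent.

trace-equivalent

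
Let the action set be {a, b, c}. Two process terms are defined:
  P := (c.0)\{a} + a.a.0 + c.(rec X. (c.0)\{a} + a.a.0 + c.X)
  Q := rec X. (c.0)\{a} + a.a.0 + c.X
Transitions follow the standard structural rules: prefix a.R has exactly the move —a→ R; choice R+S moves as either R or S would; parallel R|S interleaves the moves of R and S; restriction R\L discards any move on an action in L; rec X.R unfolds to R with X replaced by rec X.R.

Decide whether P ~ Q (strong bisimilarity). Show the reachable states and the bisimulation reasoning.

P's transition system — 5 states:
  u0 = (c.0)\{a} + a.a.0 + c.(rec X. (c.0)\{a} + a.a.0 + c.X) | —a→ u1, —c→ u2, —c→ u3
  u1 = a.0 | —a→ u4
  u2 = 0\{a} | (no moves)
  u3 = rec X. (c.0)\{a} + a.a.0 + c.X | —a→ u1, —c→ u2, —c→ u3
  u4 = 0 | (no moves)
Q's transition system — 4 states:
  v0 = rec X. (c.0)\{a} + a.a.0 + c.X | —a→ v1, —c→ v0, —c→ v2
  v1 = a.0 | —a→ v3
  v2 = 0\{a} | (no moves)
  v3 = 0 | (no moves)
Bisimilarity quotient blocks:
  B0 = {u0, u3, v0}
  B1 = {u2, u4, v2, v3}
  B2 = {u1, v1}
u0 ∈ B0, v0 ∈ B0 → same block

P ~ Q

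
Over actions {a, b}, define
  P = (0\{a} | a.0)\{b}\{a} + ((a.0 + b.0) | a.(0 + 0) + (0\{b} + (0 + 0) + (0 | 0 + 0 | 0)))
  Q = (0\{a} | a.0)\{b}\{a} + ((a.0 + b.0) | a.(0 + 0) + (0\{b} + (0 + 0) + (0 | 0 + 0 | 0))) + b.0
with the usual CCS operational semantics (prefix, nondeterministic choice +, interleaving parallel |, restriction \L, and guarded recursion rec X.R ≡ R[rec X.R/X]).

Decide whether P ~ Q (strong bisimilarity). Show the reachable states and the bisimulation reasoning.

Reachable graph of P (4 states):
  s0 = (0\{a} | a.0)\{b}\{a} + ((a.0 + b.0) | a.(0 + 0) + (0\{b} + (0 + 0) + (0 | 0 + 0 | 0))) → -a-> s1, -a-> s2, -b-> s2
  s1 = (a.0 + b.0) | (0 + 0) → -a-> s3, -b-> s3
  s2 = 0 | a.(0 + 0) → -a-> s3
  s3 = 0 | (0 + 0) → deadlocked
Reachable graph of Q (5 states):
  t0 = (0\{a} | a.0)\{b}\{a} + ((a.0 + b.0) | a.(0 + 0) + (0\{b} + (0 + 0) + (0 | 0 + 0 | 0))) + b.0 → -a-> t1, -a-> t2, -b-> t2, -b-> t3
  t1 = (a.0 + b.0) | (0 + 0) → -a-> t4, -b-> t4
  t2 = 0 | a.(0 + 0) → -a-> t4
  t3 = 0 → deadlocked
  t4 = 0 | (0 + 0) → deadlocked
Bisimilarity quotient blocks:
  B0 = {s0}
  B1 = {s1, t1}
  B2 = {s3, t3, t4}
  B3 = {s2, t2}
  B4 = {t0}
s0 ∈ B0, t0 ∈ B4 → different blocks

P ≁ Q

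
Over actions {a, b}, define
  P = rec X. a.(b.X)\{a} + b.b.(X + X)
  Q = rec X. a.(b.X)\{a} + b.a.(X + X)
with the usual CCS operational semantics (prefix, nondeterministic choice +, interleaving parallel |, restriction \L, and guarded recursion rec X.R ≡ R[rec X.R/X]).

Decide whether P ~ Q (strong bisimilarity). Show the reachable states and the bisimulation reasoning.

P ≁ Q

Reachable graph of P (7 states):
  u0 = rec X. a.(b.X)\{a} + b.b.(X + X) ⊢ —a→ u1, —b→ u2
  u1 = (b.(rec X. a.(b.X)\{a} + b.b.(X + X)))\{a} ⊢ —b→ u3
  u2 = b.((rec X. a.(b.X)\{a} + b.b.(X + X)) + (rec X. a.(b.X)\{a} + b.b.(X + X))) ⊢ —b→ u4
  u3 = (rec X. a.(b.X)\{a} + b.b.(X + X))\{a} ⊢ —b→ u5
  u4 = (rec X. a.(b.X)\{a} + b.b.(X + X)) + (rec X. a.(b.X)\{a} + b.b.(X + X)) ⊢ —a→ u1, —b→ u2
  u5 = (b.((rec X. a.(b.X)\{a} + b.b.(X + X)) + (rec X. a.(b.X)\{a} + b.b.(X + X))))\{a} ⊢ —b→ u6
  u6 = ((rec X. a.(b.X)\{a} + b.b.(X + X)) + (rec X. a.(b.X)\{a} + b.b.(X + X)))\{a} ⊢ —b→ u5
Reachable graph of Q (6 states):
  v0 = rec X. a.(b.X)\{a} + b.a.(X + X) ⊢ —a→ v1, —b→ v2
  v1 = (b.(rec X. a.(b.X)\{a} + b.a.(X + X)))\{a} ⊢ —b→ v3
  v2 = a.((rec X. a.(b.X)\{a} + b.a.(X + X)) + (rec X. a.(b.X)\{a} + b.a.(X + X))) ⊢ —a→ v4
  v3 = (rec X. a.(b.X)\{a} + b.a.(X + X))\{a} ⊢ —b→ v5
  v4 = (rec X. a.(b.X)\{a} + b.a.(X + X)) + (rec X. a.(b.X)\{a} + b.a.(X + X)) ⊢ —a→ v1, —b→ v2
  v5 = (a.((rec X. a.(b.X)\{a} + b.a.(X + X)) + (rec X. a.(b.X)\{a} + b.a.(X + X))))\{a} ⊢ ·
Coarsest stable partition (strong bisimilarity classes):
  B0 = {u0, u4}
  B1 = {u1, u3, u5, u6}
  B2 = {u2}
  B3 = {v0, v4}
  B4 = {v2}
  B5 = {v1}
  B6 = {v3}
  B7 = {v5}
u0 ∈ B0, v0 ∈ B3 → different blocks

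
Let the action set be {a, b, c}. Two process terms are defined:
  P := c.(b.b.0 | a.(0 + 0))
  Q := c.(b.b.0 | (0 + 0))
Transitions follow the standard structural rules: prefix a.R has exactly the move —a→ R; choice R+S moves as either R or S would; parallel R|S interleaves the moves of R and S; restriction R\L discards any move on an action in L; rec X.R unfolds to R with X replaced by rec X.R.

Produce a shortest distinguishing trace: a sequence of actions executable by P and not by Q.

ca

LTS(P): 7 reachable states
  u0 = c.(b.b.0 | a.(0 + 0)) → --c--▸ u1
  u1 = b.b.0 | a.(0 + 0) → --a--▸ u2, --b--▸ u3
  u2 = b.b.0 | (0 + 0) → --b--▸ u4
  u3 = b.0 | a.(0 + 0) → --a--▸ u4, --b--▸ u5
  u4 = b.0 | (0 + 0) → --b--▸ u6
  u5 = 0 | a.(0 + 0) → --a--▸ u6
  u6 = 0 | (0 + 0) → deadlocked
LTS(Q): 4 reachable states
  v0 = c.(b.b.0 | (0 + 0)) → --c--▸ v1
  v1 = b.b.0 | (0 + 0) → --b--▸ v2
  v2 = b.0 | (0 + 0) → --b--▸ v3
  v3 = 0 | (0 + 0) → deadlocked
Run σ = ⟨ca⟩ on P: start {u0}
  after c @ step 1: {u1}
  after a @ step 2: {u2}
  ✓ P
Run σ = ⟨ca⟩ on Q: start {v0}
  after c @ step 1: {v1}
  after a @ step 2: ∅ (Q stuck)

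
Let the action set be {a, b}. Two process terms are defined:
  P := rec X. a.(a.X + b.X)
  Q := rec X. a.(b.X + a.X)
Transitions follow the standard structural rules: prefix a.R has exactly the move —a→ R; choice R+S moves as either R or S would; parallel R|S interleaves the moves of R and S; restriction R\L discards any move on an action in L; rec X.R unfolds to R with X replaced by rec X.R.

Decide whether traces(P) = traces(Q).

traces(P) = traces(Q)

P's transition system — 2 states:
  m0 = rec X. a.(a.X + b.X) → --a--▸ m1
  m1 = a.(rec X. a.(a.X + b.X)) + b.(rec X. a.(a.X + b.X)) → --a--▸ m0, --b--▸ m0
Q's transition system — 2 states:
  n0 = rec X. a.(b.X + a.X) → --a--▸ n1
  n1 = b.(rec X. a.(b.X + a.X)) + a.(rec X. a.(b.X + a.X)) → --a--▸ n0, --b--▸ n0
Partition-refinement fixed point:
  B0 = {m0, n0}
  B1 = {m1, n1}
m0 ∈ B0, n0 ∈ B0 → same block
Bisimilar ⇒ trace-equivalent.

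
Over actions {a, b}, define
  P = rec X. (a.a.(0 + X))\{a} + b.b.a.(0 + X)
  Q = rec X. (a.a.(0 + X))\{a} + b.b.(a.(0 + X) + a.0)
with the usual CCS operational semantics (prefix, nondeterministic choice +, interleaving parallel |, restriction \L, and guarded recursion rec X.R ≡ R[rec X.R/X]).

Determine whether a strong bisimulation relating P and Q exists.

LTS(P): 4 reachable states
  m0 = rec X. (a.a.(0 + X))\{a} + b.b.a.(0 + X) → --b--▸ m1
  m1 = b.a.(0 + (rec X. (a.a.(0 + X))\{a} + b.b.a.(0 + X))) → --b--▸ m2
  m2 = a.(0 + (rec X. (a.a.(0 + X))\{a} + b.b.a.(0 + X))) → --a--▸ m3
  m3 = 0 + (rec X. (a.a.(0 + X))\{a} + b.b.a.(0 + X)) → --b--▸ m1
LTS(Q): 5 reachable states
  n0 = rec X. (a.a.(0 + X))\{a} + b.b.(a.(0 + X) + a.0) → --b--▸ n1
  n1 = b.(a.(0 + (rec X. (a.a.(0 + X))\{a} + b.b.(a.(0 + X) + a.0))) + a.0) → --b--▸ n2
  n2 = a.(0 + (rec X. (a.a.(0 + X))\{a} + b.b.(a.(0 + X) + a.0))) + a.0 → --a--▸ n3, --a--▸ n4
  n3 = 0 → ·
  n4 = 0 + (rec X. (a.a.(0 + X))\{a} + b.b.(a.(0 + X) + a.0)) → --b--▸ n1
Bisimilarity quotient blocks:
  B0 = {m0, m3}
  B1 = {m1}
  B2 = {m2}
  B3 = {n0, n4}
  B4 = {n1}
  B5 = {n2}
  B6 = {n3}
m0 ∈ B0, n0 ∈ B3 → different blocks

NO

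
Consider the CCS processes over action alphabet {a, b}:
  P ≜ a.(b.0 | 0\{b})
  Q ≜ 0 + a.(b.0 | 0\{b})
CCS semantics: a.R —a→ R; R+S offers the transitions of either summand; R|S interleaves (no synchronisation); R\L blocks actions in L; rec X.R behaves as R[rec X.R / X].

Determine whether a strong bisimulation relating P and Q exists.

LTS(P): 3 reachable states
  s0 = a.(b.0 | 0\{b}) → =a=> s1
  s1 = b.0 | 0\{b} → =b=> s2
  s2 = 0 | 0\{b} → ∅
LTS(Q): 3 reachable states
  t0 = 0 + a.(b.0 | 0\{b}) → =a=> t1
  t1 = b.0 | 0\{b} → =b=> t2
  t2 = 0 | 0\{b} → ∅
Bisimilarity quotient blocks:
  B0 = {s0, t0}
  B1 = {s1, t1}
  B2 = {s2, t2}
s0 ∈ B0, t0 ∈ B0 → same block

YES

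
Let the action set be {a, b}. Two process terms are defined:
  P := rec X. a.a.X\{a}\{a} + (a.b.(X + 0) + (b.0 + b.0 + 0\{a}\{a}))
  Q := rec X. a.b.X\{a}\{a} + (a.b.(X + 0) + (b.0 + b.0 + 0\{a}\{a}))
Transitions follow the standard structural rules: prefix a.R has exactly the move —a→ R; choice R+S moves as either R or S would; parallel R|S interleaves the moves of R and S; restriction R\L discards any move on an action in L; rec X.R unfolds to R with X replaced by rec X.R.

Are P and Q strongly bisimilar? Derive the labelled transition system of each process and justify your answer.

P's transition system — 7 states:
  p0 = rec X. a.a.X\{a}\{a} + (a.b.(X + 0) + (b.0 + b.0 + 0\{a}\{a})) | -a-> p1, -a-> p2, -b-> p3
  p1 = a.(rec X. a.a.X\{a}\{a} + (a.b.(X + 0) + (b.0 + b.0 + 0\{a}\{a})))\{a}\{a} | -a-> p4
  p2 = b.((rec X. a.a.X\{a}\{a} + (a.b.(X + 0) + (b.0 + b.0 + 0\{a}\{a}))) + 0) | -b-> p5
  p3 = 0 | (no moves)
  p4 = (rec X. a.a.X\{a}\{a} + (a.b.(X + 0) + (b.0 + b.0 + 0\{a}\{a})))\{a}\{a} | -b-> p6
  p5 = (rec X. a.a.X\{a}\{a} + (a.b.(X + 0) + (b.0 + b.0 + 0\{a}\{a}))) + 0 | -a-> p1, -a-> p2, -b-> p3
  p6 = 0\{a}\{a} | (no moves)
Q's transition system — 7 states:
  q0 = rec X. a.b.X\{a}\{a} + (a.b.(X + 0) + (b.0 + b.0 + 0\{a}\{a})) | -a-> q1, -a-> q2, -b-> q3
  q1 = b.((rec X. a.b.X\{a}\{a} + (a.b.(X + 0) + (b.0 + b.0 + 0\{a}\{a}))) + 0) | -b-> q4
  q2 = b.(rec X. a.b.X\{a}\{a} + (a.b.(X + 0) + (b.0 + b.0 + 0\{a}\{a})))\{a}\{a} | -b-> q5
  q3 = 0 | (no moves)
  q4 = (rec X. a.b.X\{a}\{a} + (a.b.(X + 0) + (b.0 + b.0 + 0\{a}\{a}))) + 0 | -a-> q1, -a-> q2, -b-> q3
  q5 = (rec X. a.b.X\{a}\{a} + (a.b.(X + 0) + (b.0 + b.0 + 0\{a}\{a})))\{a}\{a} | -b-> q6
  q6 = 0\{a}\{a} | (no moves)
Coarsest stable partition (strong bisimilarity classes):
  B0 = {p0, p5}
  B1 = {p1}
  B2 = {p4, q5}
  B3 = {p3, p6, q3, q6}
  B4 = {p2}
  B5 = {q0, q4}
  B6 = {q2}
  B7 = {q1}
p0 ∈ B0, q0 ∈ B5 → different blocks

NO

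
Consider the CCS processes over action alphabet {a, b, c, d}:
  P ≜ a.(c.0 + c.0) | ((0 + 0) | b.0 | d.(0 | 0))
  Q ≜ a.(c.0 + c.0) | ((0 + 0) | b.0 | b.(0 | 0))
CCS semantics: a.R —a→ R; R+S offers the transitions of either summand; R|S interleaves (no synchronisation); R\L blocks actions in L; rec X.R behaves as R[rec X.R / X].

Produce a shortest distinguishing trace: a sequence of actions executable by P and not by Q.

d

Reachable graph of P (12 states):
  s0 = a.(c.0 + c.0) | ((0 + 0) | b.0 | d.(0 | 0)) has moves =a=> s1, =b=> s2, =d=> s3
  s1 = (c.0 + c.0) | ((0 + 0) | b.0 | d.(0 | 0)) has moves =b=> s4, =c=> s5, =d=> s6
  s2 = a.(c.0 + c.0) | ((0 + 0) | 0 | d.(0 | 0)) has moves =a=> s4, =d=> s7
  s3 = a.(c.0 + c.0) | ((0 + 0) | b.0 | (0 | 0)) has moves =a=> s6, =b=> s7
  s4 = (c.0 + c.0) | ((0 + 0) | 0 | d.(0 | 0)) has moves =c=> s8, =d=> s9
  s5 = 0 | ((0 + 0) | b.0 | d.(0 | 0)) has moves =b=> s8, =d=> s10
  s6 = (c.0 + c.0) | ((0 + 0) | b.0 | (0 | 0)) has moves =b=> s9, =c=> s10
  s7 = a.(c.0 + c.0) | ((0 + 0) | 0 | (0 | 0)) has moves =a=> s9
  s8 = 0 | ((0 + 0) | 0 | d.(0 | 0)) has moves =d=> s11
  s9 = (c.0 + c.0) | ((0 + 0) | 0 | (0 | 0)) has moves =c=> s11
  s10 = 0 | ((0 + 0) | b.0 | (0 | 0)) has moves =b=> s11
  s11 = 0 | ((0 + 0) | 0 | (0 | 0)) has moves ∅
Reachable graph of Q (12 states):
  t0 = a.(c.0 + c.0) | ((0 + 0) | b.0 | b.(0 | 0)) has moves =a=> t1, =b=> t2, =b=> t3
  t1 = (c.0 + c.0) | ((0 + 0) | b.0 | b.(0 | 0)) has moves =b=> t4, =b=> t5, =c=> t6
  t2 = a.(c.0 + c.0) | ((0 + 0) | 0 | b.(0 | 0)) has moves =a=> t4, =b=> t7
  t3 = a.(c.0 + c.0) | ((0 + 0) | b.0 | (0 | 0)) has moves =a=> t5, =b=> t7
  t4 = (c.0 + c.0) | ((0 + 0) | 0 | b.(0 | 0)) has moves =b=> t8, =c=> t9
  t5 = (c.0 + c.0) | ((0 + 0) | b.0 | (0 | 0)) has moves =b=> t8, =c=> t10
  t6 = 0 | ((0 + 0) | b.0 | b.(0 | 0)) has moves =b=> t10, =b=> t9
  t7 = a.(c.0 + c.0) | ((0 + 0) | 0 | (0 | 0)) has moves =a=> t8
  t8 = (c.0 + c.0) | ((0 + 0) | 0 | (0 | 0)) has moves =c=> t11
  t9 = 0 | ((0 + 0) | 0 | b.(0 | 0)) has moves =b=> t11
  t10 = 0 | ((0 + 0) | b.0 | (0 | 0)) has moves =b=> t11
  t11 = 0 | ((0 + 0) | 0 | (0 | 0)) has moves ∅
Trace ⟨d⟩ through P, begin at {s0}:
  step 1 (d): {s3}
  ✓ P
Trace ⟨d⟩ through Q, begin at {t0}:
  step 1 (d): ∅  — Q cannot continue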